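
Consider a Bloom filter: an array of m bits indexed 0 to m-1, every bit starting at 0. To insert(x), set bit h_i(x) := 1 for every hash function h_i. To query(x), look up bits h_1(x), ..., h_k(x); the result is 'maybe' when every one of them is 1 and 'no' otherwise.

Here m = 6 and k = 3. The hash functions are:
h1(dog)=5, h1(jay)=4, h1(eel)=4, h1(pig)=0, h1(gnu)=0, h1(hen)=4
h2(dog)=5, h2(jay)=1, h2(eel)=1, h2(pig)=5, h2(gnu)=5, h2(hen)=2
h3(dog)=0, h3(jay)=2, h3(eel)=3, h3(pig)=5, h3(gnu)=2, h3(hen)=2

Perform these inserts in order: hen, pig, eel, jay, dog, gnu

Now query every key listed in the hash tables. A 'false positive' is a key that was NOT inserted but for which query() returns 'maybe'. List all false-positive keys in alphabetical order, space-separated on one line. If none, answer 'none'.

Start: bits=000000
After insert 'hen': sets bits 2 4 -> bits=001010
After insert 'pig': sets bits 0 5 -> bits=101011
After insert 'eel': sets bits 1 3 4 -> bits=111111
After insert 'jay': sets bits 1 2 4 -> bits=111111
After insert 'dog': sets bits 0 5 -> bits=111111
After insert 'gnu': sets bits 0 2 5 -> bits=111111
Not inserted: (none) — query each against bits=111111:
False positives (alphabetical): none

Answer: none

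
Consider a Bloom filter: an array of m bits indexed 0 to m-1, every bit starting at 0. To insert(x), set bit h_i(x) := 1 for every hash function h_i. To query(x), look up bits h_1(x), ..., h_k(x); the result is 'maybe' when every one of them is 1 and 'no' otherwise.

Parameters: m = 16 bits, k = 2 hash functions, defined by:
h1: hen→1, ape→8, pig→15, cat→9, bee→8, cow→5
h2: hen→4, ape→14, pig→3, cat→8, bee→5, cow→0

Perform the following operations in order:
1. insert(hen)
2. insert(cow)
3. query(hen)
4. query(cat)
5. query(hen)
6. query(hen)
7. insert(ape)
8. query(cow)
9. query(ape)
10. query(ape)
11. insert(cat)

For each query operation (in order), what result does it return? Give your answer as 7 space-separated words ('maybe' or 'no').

Answer: maybe no maybe maybe maybe maybe maybe

Derivation:
Start: bits=0000000000000000
Op 1: insert hen -> sets bits 1 4 -> bits=0100100000000000
Op 2: insert cow -> sets bits 0 5 -> bits=1100110000000000
Op 3: query hen -> checks bit1=1, bit4=1 (all 1) -> maybe
Op 4: query cat -> checks bit8=0, bit9=0 (has a 0) -> no
Op 5: query hen -> checks bit1=1, bit4=1 (all 1) -> maybe
Op 6: query hen -> checks bit1=1, bit4=1 (all 1) -> maybe
Op 7: insert ape -> sets bits 8 14 -> bits=1100110010000010
Op 8: query cow -> checks bit0=1, bit5=1 (all 1) -> maybe
Op 9: query ape -> checks bit8=1, bit14=1 (all 1) -> maybe
Op 10: query ape -> checks bit8=1, bit14=1 (all 1) -> maybe
Op 11: insert cat -> sets bits 8 9 -> bits=1100110011000010
Query results in order: maybe no maybe maybe maybe maybe maybe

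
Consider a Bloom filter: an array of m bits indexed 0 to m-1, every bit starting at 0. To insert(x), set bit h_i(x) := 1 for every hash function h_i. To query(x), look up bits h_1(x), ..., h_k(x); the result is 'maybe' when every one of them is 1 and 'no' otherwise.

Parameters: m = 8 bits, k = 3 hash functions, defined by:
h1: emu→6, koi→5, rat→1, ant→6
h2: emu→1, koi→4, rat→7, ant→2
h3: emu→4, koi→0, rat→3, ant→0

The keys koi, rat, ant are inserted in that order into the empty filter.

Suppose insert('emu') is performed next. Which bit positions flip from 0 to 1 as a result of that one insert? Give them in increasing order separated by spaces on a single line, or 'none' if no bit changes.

Start: bits=00000000
After insert 'koi': sets bits 0 4 5 -> bits=10001100
After insert 'rat': sets bits 1 3 7 -> bits=11011101
After insert 'ant': sets bits 0 2 6 -> bits=11111111
insert 'emu' would touch bits 1 4 6; currently bit1=1, bit4=1, bit6=1
Bits that are 0 among those (would change 0->1): none

Answer: none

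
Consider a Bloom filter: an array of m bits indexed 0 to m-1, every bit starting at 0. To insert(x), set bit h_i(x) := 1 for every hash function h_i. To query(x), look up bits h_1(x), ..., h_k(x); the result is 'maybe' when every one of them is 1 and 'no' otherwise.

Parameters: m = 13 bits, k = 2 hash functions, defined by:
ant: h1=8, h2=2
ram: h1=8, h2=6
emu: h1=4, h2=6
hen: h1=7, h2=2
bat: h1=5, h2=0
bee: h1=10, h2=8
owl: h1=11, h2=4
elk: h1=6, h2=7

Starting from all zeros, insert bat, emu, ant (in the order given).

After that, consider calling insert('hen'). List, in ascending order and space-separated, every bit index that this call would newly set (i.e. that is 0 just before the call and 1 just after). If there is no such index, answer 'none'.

Start: bits=0000000000000
After insert 'bat': sets bits 0 5 -> bits=1000010000000
After insert 'emu': sets bits 4 6 -> bits=1000111000000
After insert 'ant': sets bits 2 8 -> bits=1010111010000
insert 'hen' would touch bits 2 7; currently bit2=1, bit7=0
Bits that are 0 among those (would change 0->1): 7

Answer: 7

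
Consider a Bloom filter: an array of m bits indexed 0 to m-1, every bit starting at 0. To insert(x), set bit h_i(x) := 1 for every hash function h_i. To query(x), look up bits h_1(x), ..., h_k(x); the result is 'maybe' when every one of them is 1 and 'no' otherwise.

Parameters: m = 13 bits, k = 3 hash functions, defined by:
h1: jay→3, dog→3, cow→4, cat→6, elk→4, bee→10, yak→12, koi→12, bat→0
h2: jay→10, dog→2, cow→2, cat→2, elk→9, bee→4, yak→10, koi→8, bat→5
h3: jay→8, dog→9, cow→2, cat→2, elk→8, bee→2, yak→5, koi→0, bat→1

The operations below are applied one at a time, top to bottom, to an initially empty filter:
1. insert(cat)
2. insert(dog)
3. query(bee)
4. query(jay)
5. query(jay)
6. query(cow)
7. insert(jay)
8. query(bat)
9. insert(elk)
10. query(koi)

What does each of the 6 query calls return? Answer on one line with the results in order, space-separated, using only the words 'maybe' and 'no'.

Start: bits=0000000000000
Op 1: insert cat -> sets bits 2 6 -> bits=0010001000000
Op 2: insert dog -> sets bits 2 3 9 -> bits=0011001001000
Op 3: query bee -> checks bit2=1, bit4=0, bit10=0 (has a 0) -> no
Op 4: query jay -> checks bit3=1, bit8=0, bit10=0 (has a 0) -> no
Op 5: query jay -> checks bit3=1, bit8=0, bit10=0 (has a 0) -> no
Op 6: query cow -> checks bit2=1, bit4=0 (has a 0) -> no
Op 7: insert jay -> sets bits 3 8 10 -> bits=0011001011100
Op 8: query bat -> checks bit0=0, bit1=0, bit5=0 (has a 0) -> no
Op 9: insert elk -> sets bits 4 8 9 -> bits=0011101011100
Op 10: query koi -> checks bit0=0, bit8=1, bit12=0 (has a 0) -> no
Query results in order: no no no no no no

Answer: no no no no no no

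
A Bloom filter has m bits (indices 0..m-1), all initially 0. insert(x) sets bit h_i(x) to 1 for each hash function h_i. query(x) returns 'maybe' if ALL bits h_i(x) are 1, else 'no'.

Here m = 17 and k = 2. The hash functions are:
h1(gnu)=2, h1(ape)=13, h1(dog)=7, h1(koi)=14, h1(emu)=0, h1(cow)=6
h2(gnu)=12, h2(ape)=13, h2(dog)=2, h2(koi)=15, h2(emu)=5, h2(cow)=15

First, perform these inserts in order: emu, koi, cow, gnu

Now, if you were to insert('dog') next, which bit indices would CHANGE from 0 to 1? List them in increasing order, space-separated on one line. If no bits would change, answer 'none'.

Answer: 7

Derivation:
Start: bits=00000000000000000
After insert 'emu': sets bits 0 5 -> bits=10000100000000000
After insert 'koi': sets bits 14 15 -> bits=10000100000000110
After insert 'cow': sets bits 6 15 -> bits=10000110000000110
After insert 'gnu': sets bits 2 12 -> bits=10100110000010110
insert 'dog' would touch bits 2 7; currently bit2=1, bit7=0
Bits that are 0 among those (would change 0->1): 7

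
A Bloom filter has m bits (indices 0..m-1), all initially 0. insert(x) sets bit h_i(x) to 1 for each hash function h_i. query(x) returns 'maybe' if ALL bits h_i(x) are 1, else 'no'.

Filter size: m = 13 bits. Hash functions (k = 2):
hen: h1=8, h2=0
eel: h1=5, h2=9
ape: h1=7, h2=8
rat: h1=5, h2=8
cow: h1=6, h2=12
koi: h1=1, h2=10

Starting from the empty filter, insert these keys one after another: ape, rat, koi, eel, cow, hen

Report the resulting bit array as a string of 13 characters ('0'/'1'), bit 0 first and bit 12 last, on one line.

Start: bits=0000000000000
After insert 'ape': sets bits 7 8 -> bits=0000000110000
After insert 'rat': sets bits 5 8 -> bits=0000010110000
After insert 'koi': sets bits 1 10 -> bits=0100010110100
After insert 'eel': sets bits 5 9 -> bits=0100010111100
After insert 'cow': sets bits 6 12 -> bits=0100011111101
After insert 'hen': sets bits 0 8 -> bits=1100011111101

Answer: 1100011111101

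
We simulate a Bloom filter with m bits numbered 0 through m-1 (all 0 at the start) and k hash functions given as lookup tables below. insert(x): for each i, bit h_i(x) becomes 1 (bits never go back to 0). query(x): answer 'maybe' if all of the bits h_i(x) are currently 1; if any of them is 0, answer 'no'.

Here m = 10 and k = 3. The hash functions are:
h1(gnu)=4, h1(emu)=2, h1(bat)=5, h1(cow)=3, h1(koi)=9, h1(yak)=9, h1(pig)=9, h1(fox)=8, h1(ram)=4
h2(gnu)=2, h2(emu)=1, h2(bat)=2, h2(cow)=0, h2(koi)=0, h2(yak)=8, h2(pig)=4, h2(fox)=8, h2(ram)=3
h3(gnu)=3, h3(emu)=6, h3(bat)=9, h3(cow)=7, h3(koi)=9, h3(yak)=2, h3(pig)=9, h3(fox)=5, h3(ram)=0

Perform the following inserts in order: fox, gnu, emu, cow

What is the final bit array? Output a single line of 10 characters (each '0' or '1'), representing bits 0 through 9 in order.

Start: bits=0000000000
After insert 'fox': sets bits 5 8 -> bits=0000010010
After insert 'gnu': sets bits 2 3 4 -> bits=0011110010
After insert 'emu': sets bits 1 2 6 -> bits=0111111010
After insert 'cow': sets bits 0 3 7 -> bits=1111111110

Answer: 1111111110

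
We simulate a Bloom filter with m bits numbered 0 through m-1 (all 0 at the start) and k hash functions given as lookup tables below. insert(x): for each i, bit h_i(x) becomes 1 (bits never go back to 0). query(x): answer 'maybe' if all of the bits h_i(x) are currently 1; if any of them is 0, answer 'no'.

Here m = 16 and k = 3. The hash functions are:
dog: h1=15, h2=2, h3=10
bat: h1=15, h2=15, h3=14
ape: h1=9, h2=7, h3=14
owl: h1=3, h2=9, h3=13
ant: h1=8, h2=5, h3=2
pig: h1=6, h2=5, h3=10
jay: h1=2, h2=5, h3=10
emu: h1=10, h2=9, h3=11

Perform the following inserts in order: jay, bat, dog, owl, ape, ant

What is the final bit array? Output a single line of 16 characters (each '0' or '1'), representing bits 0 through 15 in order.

Start: bits=0000000000000000
After insert 'jay': sets bits 2 5 10 -> bits=0010010000100000
After insert 'bat': sets bits 14 15 -> bits=0010010000100011
After insert 'dog': sets bits 2 10 15 -> bits=0010010000100011
After insert 'owl': sets bits 3 9 13 -> bits=0011010001100111
After insert 'ape': sets bits 7 9 14 -> bits=0011010101100111
After insert 'ant': sets bits 2 5 8 -> bits=0011010111100111

Answer: 0011010111100111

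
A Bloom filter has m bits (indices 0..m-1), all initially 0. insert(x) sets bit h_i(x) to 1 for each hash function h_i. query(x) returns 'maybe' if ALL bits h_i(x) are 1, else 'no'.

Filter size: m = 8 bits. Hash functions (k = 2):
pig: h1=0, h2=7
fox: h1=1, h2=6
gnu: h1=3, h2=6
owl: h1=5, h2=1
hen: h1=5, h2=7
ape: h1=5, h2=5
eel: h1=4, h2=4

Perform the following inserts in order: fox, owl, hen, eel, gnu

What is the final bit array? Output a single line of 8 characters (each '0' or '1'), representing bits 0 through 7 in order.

Answer: 01011111

Derivation:
Start: bits=00000000
After insert 'fox': sets bits 1 6 -> bits=01000010
After insert 'owl': sets bits 1 5 -> bits=01000110
After insert 'hen': sets bits 5 7 -> bits=01000111
After insert 'eel': sets bits 4 -> bits=01001111
After insert 'gnu': sets bits 3 6 -> bits=01011111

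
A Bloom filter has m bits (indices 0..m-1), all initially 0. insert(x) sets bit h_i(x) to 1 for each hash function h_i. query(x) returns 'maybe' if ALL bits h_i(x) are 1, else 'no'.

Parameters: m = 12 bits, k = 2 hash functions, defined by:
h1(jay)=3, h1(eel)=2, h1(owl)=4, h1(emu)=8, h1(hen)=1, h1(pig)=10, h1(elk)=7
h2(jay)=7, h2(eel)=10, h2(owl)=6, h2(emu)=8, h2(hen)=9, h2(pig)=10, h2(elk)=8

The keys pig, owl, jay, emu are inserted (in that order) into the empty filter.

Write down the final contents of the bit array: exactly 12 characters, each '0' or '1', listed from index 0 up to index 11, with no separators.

Answer: 000110111010

Derivation:
Start: bits=000000000000
After insert 'pig': sets bits 10 -> bits=000000000010
After insert 'owl': sets bits 4 6 -> bits=000010100010
After insert 'jay': sets bits 3 7 -> bits=000110110010
After insert 'emu': sets bits 8 -> bits=000110111010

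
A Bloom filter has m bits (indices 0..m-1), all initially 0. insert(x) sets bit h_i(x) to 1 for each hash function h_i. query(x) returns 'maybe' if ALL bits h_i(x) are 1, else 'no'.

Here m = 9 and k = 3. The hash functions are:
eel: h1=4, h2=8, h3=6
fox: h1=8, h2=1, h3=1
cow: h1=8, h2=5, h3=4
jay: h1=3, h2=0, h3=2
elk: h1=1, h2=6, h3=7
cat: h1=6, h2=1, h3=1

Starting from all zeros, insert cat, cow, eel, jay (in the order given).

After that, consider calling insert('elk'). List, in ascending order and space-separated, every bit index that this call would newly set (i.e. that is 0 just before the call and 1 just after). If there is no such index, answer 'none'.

Answer: 7

Derivation:
Start: bits=000000000
After insert 'cat': sets bits 1 6 -> bits=010000100
After insert 'cow': sets bits 4 5 8 -> bits=010011101
After insert 'eel': sets bits 4 6 8 -> bits=010011101
After insert 'jay': sets bits 0 2 3 -> bits=111111101
insert 'elk' would touch bits 1 6 7; currently bit1=1, bit6=1, bit7=0
Bits that are 0 among those (would change 0->1): 7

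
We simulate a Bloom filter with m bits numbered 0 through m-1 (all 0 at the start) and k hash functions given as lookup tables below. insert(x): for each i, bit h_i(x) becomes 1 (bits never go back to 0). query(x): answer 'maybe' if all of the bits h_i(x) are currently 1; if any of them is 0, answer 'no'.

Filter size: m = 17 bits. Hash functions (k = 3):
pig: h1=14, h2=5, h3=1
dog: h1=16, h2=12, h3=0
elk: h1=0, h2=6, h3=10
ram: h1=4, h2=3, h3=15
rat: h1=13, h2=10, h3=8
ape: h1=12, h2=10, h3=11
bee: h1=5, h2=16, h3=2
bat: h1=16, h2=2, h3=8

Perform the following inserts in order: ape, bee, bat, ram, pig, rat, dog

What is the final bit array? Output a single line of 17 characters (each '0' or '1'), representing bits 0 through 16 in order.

Start: bits=00000000000000000
After insert 'ape': sets bits 10 11 12 -> bits=00000000001110000
After insert 'bee': sets bits 2 5 16 -> bits=00100100001110001
After insert 'bat': sets bits 2 8 16 -> bits=00100100101110001
After insert 'ram': sets bits 3 4 15 -> bits=00111100101110011
After insert 'pig': sets bits 1 5 14 -> bits=01111100101110111
After insert 'rat': sets bits 8 10 13 -> bits=01111100101111111
After insert 'dog': sets bits 0 12 16 -> bits=11111100101111111

Answer: 11111100101111111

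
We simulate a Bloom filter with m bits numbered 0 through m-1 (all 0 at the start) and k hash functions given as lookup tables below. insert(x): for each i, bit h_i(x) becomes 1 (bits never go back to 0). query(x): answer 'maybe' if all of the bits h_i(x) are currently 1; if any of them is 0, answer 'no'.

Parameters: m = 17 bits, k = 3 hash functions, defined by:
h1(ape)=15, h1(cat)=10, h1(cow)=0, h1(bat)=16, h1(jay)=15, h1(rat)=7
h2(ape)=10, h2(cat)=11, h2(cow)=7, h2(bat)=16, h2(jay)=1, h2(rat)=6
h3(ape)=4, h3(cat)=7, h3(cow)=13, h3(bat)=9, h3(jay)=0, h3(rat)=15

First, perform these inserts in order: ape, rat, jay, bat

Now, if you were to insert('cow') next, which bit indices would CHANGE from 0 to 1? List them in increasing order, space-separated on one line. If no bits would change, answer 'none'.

Start: bits=00000000000000000
After insert 'ape': sets bits 4 10 15 -> bits=00001000001000010
After insert 'rat': sets bits 6 7 15 -> bits=00001011001000010
After insert 'jay': sets bits 0 1 15 -> bits=11001011001000010
After insert 'bat': sets bits 9 16 -> bits=11001011011000011
insert 'cow' would touch bits 0 7 13; currently bit0=1, bit7=1, bit13=0
Bits that are 0 among those (would change 0->1): 13

Answer: 13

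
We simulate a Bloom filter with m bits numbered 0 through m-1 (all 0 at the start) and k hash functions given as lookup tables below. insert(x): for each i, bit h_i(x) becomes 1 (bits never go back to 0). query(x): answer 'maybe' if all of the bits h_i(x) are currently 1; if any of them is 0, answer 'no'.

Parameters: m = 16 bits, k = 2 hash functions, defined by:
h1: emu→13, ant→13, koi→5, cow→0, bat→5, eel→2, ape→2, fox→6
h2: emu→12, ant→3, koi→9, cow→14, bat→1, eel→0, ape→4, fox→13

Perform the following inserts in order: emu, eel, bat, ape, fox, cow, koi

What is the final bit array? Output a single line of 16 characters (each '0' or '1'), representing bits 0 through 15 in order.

Answer: 1110111001001110

Derivation:
Start: bits=0000000000000000
After insert 'emu': sets bits 12 13 -> bits=0000000000001100
After insert 'eel': sets bits 0 2 -> bits=1010000000001100
After insert 'bat': sets bits 1 5 -> bits=1110010000001100
After insert 'ape': sets bits 2 4 -> bits=1110110000001100
After insert 'fox': sets bits 6 13 -> bits=1110111000001100
After insert 'cow': sets bits 0 14 -> bits=1110111000001110
After insert 'koi': sets bits 5 9 -> bits=1110111001001110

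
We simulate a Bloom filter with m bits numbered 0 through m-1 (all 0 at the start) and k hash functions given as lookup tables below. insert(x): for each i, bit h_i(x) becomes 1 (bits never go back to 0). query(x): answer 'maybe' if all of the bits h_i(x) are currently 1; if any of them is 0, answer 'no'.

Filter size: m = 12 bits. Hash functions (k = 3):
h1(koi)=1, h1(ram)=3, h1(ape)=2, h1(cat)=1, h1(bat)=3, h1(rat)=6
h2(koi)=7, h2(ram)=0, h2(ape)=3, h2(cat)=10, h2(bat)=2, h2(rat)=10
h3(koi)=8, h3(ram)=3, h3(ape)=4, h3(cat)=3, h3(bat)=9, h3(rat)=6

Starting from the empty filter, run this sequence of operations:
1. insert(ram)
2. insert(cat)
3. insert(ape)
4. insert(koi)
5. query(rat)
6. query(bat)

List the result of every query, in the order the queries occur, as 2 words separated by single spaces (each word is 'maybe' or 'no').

Answer: no no

Derivation:
Start: bits=000000000000
Op 1: insert ram -> sets bits 0 3 -> bits=100100000000
Op 2: insert cat -> sets bits 1 3 10 -> bits=110100000010
Op 3: insert ape -> sets bits 2 3 4 -> bits=111110000010
Op 4: insert koi -> sets bits 1 7 8 -> bits=111110011010
Op 5: query rat -> checks bit6=0, bit10=1 (has a 0) -> no
Op 6: query bat -> checks bit2=1, bit3=1, bit9=0 (has a 0) -> no
Query results in order: no no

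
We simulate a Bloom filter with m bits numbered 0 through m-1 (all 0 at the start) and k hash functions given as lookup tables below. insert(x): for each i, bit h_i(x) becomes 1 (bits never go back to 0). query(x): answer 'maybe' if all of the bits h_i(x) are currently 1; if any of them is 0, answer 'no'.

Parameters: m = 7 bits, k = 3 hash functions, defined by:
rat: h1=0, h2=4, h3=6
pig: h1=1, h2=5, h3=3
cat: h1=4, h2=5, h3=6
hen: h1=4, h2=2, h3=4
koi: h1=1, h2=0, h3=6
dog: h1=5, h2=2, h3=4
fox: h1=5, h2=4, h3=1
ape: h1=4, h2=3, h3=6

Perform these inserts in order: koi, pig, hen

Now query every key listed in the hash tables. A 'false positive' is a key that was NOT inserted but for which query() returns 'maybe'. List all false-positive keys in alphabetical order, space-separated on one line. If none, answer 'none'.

Answer: ape cat dog fox rat

Derivation:
Start: bits=0000000
After insert 'koi': sets bits 0 1 6 -> bits=1100001
After insert 'pig': sets bits 1 3 5 -> bits=1101011
After insert 'hen': sets bits 2 4 -> bits=1111111
Not inserted: ape cat dog fox rat — query each against bits=1111111:
query ape: checks bit3=1, bit4=1, bit6=1 (all 1) -> maybe => FALSE POSITIVE
query cat: checks bit4=1, bit5=1, bit6=1 (all 1) -> maybe => FALSE POSITIVE
query dog: checks bit2=1, bit4=1, bit5=1 (all 1) -> maybe => FALSE POSITIVE
query fox: checks bit1=1, bit4=1, bit5=1 (all 1) -> maybe => FALSE POSITIVE
query rat: checks bit0=1, bit4=1, bit6=1 (all 1) -> maybe => FALSE POSITIVE
False positives (alphabetical): ape cat dog fox rat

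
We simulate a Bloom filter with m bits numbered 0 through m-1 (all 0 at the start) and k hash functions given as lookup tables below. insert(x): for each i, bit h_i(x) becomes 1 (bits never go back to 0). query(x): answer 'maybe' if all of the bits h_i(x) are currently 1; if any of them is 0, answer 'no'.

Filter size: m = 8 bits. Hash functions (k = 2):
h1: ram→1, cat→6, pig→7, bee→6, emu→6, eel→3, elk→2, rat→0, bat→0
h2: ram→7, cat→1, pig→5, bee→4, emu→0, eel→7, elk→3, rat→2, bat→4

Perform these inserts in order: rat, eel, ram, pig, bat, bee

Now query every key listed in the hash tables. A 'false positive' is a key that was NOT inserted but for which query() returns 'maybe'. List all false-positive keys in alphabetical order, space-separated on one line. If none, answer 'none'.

Start: bits=00000000
After insert 'rat': sets bits 0 2 -> bits=10100000
After insert 'eel': sets bits 3 7 -> bits=10110001
After insert 'ram': sets bits 1 7 -> bits=11110001
After insert 'pig': sets bits 5 7 -> bits=11110101
After insert 'bat': sets bits 0 4 -> bits=11111101
After insert 'bee': sets bits 4 6 -> bits=11111111
Not inserted: cat elk emu — query each against bits=11111111:
query cat: checks bit1=1, bit6=1 (all 1) -> maybe => FALSE POSITIVE
query elk: checks bit2=1, bit3=1 (all 1) -> maybe => FALSE POSITIVE
query emu: checks bit0=1, bit6=1 (all 1) -> maybe => FALSE POSITIVE
False positives (alphabetical): cat elk emu

Answer: cat elk emu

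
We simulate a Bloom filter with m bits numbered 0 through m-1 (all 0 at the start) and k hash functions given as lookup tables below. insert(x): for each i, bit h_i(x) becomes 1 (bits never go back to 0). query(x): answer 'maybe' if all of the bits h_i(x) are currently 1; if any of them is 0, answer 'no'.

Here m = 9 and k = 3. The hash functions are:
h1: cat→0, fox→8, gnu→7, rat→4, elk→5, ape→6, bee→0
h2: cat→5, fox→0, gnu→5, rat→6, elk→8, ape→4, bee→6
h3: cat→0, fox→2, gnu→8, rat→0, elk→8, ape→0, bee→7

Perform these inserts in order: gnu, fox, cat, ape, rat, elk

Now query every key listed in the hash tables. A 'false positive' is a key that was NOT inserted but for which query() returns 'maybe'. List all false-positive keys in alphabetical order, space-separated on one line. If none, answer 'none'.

Answer: bee

Derivation:
Start: bits=000000000
After insert 'gnu': sets bits 5 7 8 -> bits=000001011
After insert 'fox': sets bits 0 2 8 -> bits=101001011
After insert 'cat': sets bits 0 5 -> bits=101001011
After insert 'ape': sets bits 0 4 6 -> bits=101011111
After insert 'rat': sets bits 0 4 6 -> bits=101011111
After insert 'elk': sets bits 5 8 -> bits=101011111
Not inserted: bee — query each against bits=101011111:
query bee: checks bit0=1, bit6=1, bit7=1 (all 1) -> maybe => FALSE POSITIVE
False positives (alphabetical): bee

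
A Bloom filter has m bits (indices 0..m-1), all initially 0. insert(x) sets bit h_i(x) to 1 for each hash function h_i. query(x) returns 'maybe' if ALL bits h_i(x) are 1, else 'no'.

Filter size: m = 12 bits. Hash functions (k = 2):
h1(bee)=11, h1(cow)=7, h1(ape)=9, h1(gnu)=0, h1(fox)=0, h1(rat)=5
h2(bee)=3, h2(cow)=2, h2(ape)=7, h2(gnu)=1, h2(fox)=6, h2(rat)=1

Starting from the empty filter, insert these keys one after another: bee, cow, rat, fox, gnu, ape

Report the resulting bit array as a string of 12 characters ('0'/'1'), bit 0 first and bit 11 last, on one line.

Start: bits=000000000000
After insert 'bee': sets bits 3 11 -> bits=000100000001
After insert 'cow': sets bits 2 7 -> bits=001100010001
After insert 'rat': sets bits 1 5 -> bits=011101010001
After insert 'fox': sets bits 0 6 -> bits=111101110001
After insert 'gnu': sets bits 0 1 -> bits=111101110001
After insert 'ape': sets bits 7 9 -> bits=111101110101

Answer: 111101110101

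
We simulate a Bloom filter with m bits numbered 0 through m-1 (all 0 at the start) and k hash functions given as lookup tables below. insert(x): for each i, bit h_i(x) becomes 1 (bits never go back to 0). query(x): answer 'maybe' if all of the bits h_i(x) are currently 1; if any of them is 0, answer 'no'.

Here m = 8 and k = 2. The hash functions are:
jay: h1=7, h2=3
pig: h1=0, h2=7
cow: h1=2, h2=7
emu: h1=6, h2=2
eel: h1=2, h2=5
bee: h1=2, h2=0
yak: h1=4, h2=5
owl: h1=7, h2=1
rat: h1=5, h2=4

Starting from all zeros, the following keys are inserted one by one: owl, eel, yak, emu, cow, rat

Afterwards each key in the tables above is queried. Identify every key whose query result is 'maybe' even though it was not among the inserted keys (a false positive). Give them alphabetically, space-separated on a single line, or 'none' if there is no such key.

Start: bits=00000000
After insert 'owl': sets bits 1 7 -> bits=01000001
After insert 'eel': sets bits 2 5 -> bits=01100101
After insert 'yak': sets bits 4 5 -> bits=01101101
After insert 'emu': sets bits 2 6 -> bits=01101111
After insert 'cow': sets bits 2 7 -> bits=01101111
After insert 'rat': sets bits 4 5 -> bits=01101111
Not inserted: bee jay pig — query each against bits=01101111:
query bee: checks bit0=0, bit2=1 (has a 0) -> no => not a false positive
query jay: checks bit3=0, bit7=1 (has a 0) -> no => not a false positive
query pig: checks bit0=0, bit7=1 (has a 0) -> no => not a false positive
False positives (alphabetical): none

Answer: none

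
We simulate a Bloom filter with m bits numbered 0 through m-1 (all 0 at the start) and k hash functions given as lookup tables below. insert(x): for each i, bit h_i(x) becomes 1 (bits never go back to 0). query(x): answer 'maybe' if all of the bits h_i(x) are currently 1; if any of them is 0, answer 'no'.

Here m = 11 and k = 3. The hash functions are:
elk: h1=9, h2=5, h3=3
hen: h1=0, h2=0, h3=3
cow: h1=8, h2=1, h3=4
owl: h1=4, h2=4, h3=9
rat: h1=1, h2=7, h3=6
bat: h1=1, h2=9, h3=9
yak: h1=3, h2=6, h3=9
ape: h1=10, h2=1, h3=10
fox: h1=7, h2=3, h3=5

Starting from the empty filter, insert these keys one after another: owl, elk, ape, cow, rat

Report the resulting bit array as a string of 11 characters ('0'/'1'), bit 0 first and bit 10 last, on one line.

Start: bits=00000000000
After insert 'owl': sets bits 4 9 -> bits=00001000010
After insert 'elk': sets bits 3 5 9 -> bits=00011100010
After insert 'ape': sets bits 1 10 -> bits=01011100011
After insert 'cow': sets bits 1 4 8 -> bits=01011100111
After insert 'rat': sets bits 1 6 7 -> bits=01011111111

Answer: 01011111111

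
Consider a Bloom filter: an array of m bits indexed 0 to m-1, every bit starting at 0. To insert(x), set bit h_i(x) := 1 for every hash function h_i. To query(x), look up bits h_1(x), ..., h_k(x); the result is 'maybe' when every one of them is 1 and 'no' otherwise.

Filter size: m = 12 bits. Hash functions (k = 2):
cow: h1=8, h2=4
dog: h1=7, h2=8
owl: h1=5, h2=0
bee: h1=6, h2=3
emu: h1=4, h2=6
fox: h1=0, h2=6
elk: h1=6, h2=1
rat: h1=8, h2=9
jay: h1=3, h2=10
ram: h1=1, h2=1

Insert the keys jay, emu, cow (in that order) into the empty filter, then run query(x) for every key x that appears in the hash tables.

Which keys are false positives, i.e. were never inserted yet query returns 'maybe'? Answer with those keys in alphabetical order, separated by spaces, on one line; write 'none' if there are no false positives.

Answer: bee

Derivation:
Start: bits=000000000000
After insert 'jay': sets bits 3 10 -> bits=000100000010
After insert 'emu': sets bits 4 6 -> bits=000110100010
After insert 'cow': sets bits 4 8 -> bits=000110101010
Not inserted: bee dog elk fox owl ram rat — query each against bits=000110101010:
query bee: checks bit3=1, bit6=1 (all 1) -> maybe => FALSE POSITIVE
query dog: checks bit7=0, bit8=1 (has a 0) -> no => not a false positive
query elk: checks bit1=0, bit6=1 (has a 0) -> no => not a false positive
query fox: checks bit0=0, bit6=1 (has a 0) -> no => not a false positive
query owl: checks bit0=0, bit5=0 (has a 0) -> no => not a false positive
query ram: checks bit1=0 (has a 0) -> no => not a false positive
query rat: checks bit8=1, bit9=0 (has a 0) -> no => not a false positive
False positives (alphabetical): bee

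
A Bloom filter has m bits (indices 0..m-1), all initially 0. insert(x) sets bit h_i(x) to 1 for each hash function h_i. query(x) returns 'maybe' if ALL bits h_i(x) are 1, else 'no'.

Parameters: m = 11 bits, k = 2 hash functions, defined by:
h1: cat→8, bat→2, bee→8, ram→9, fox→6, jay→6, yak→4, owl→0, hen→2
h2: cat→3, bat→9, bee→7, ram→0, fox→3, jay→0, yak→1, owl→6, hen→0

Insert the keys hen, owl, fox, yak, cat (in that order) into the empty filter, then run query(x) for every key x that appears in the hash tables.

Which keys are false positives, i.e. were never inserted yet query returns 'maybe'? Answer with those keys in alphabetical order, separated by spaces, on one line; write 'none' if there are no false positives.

Start: bits=00000000000
After insert 'hen': sets bits 0 2 -> bits=10100000000
After insert 'owl': sets bits 0 6 -> bits=10100010000
After insert 'fox': sets bits 3 6 -> bits=10110010000
After insert 'yak': sets bits 1 4 -> bits=11111010000
After insert 'cat': sets bits 3 8 -> bits=11111010100
Not inserted: bat bee jay ram — query each against bits=11111010100:
query bat: checks bit2=1, bit9=0 (has a 0) -> no => not a false positive
query bee: checks bit7=0, bit8=1 (has a 0) -> no => not a false positive
query jay: checks bit0=1, bit6=1 (all 1) -> maybe => FALSE POSITIVE
query ram: checks bit0=1, bit9=0 (has a 0) -> no => not a false positive
False positives (alphabetical): jay

Answer: jay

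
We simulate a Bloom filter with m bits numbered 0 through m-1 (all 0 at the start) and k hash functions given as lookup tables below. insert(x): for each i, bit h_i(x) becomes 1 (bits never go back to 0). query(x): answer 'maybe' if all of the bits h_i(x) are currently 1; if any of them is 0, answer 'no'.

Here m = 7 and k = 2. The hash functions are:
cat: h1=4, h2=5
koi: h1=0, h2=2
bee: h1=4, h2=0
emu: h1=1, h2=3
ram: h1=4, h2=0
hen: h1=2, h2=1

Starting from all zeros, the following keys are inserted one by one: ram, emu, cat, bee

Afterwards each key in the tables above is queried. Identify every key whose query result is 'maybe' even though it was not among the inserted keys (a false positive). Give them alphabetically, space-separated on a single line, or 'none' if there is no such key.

Start: bits=0000000
After insert 'ram': sets bits 0 4 -> bits=1000100
After insert 'emu': sets bits 1 3 -> bits=1101100
After insert 'cat': sets bits 4 5 -> bits=1101110
After insert 'bee': sets bits 0 4 -> bits=1101110
Not inserted: hen koi — query each against bits=1101110:
query hen: checks bit1=1, bit2=0 (has a 0) -> no => not a false positive
query koi: checks bit0=1, bit2=0 (has a 0) -> no => not a false positive
False positives (alphabetical): none

Answer: none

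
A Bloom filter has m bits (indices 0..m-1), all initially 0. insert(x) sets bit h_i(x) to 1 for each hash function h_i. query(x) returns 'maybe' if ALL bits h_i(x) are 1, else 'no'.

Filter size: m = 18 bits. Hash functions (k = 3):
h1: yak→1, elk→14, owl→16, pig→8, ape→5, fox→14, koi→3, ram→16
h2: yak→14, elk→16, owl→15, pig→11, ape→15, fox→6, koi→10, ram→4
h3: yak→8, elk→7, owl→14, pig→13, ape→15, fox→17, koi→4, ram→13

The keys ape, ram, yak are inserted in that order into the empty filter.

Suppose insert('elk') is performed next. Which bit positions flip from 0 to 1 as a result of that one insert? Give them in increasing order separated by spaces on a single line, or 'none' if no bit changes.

Start: bits=000000000000000000
After insert 'ape': sets bits 5 15 -> bits=000001000000000100
After insert 'ram': sets bits 4 13 16 -> bits=000011000000010110
After insert 'yak': sets bits 1 8 14 -> bits=010011001000011110
insert 'elk' would touch bits 7 14 16; currently bit7=0, bit14=1, bit16=1
Bits that are 0 among those (would change 0->1): 7

Answer: 7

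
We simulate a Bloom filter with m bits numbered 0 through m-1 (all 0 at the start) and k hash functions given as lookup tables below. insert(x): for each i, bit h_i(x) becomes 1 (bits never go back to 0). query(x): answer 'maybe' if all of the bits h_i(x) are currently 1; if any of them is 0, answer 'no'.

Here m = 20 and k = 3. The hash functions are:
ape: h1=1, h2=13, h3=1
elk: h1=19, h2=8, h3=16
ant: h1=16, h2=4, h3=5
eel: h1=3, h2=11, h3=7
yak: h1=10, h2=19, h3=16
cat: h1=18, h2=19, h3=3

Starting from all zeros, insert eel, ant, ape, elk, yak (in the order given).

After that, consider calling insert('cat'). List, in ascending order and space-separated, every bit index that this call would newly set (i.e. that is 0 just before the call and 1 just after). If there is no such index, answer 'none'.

Start: bits=00000000000000000000
After insert 'eel': sets bits 3 7 11 -> bits=00010001000100000000
After insert 'ant': sets bits 4 5 16 -> bits=00011101000100001000
After insert 'ape': sets bits 1 13 -> bits=01011101000101001000
After insert 'elk': sets bits 8 16 19 -> bits=01011101100101001001
After insert 'yak': sets bits 10 16 19 -> bits=01011101101101001001
insert 'cat' would touch bits 3 18 19; currently bit3=1, bit18=0, bit19=1
Bits that are 0 among those (would change 0->1): 18

Answer: 18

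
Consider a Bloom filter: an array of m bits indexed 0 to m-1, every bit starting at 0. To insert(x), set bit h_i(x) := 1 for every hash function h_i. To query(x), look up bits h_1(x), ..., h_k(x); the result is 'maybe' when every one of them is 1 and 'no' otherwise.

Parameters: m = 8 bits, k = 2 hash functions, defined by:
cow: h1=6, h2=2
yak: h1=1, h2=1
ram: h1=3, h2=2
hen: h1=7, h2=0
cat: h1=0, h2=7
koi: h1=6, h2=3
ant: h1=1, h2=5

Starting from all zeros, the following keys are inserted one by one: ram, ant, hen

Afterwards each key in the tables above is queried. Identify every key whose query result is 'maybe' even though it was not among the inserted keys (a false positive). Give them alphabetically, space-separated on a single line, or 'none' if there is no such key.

Start: bits=00000000
After insert 'ram': sets bits 2 3 -> bits=00110000
After insert 'ant': sets bits 1 5 -> bits=01110100
After insert 'hen': sets bits 0 7 -> bits=11110101
Not inserted: cat cow koi yak — query each against bits=11110101:
query cat: checks bit0=1, bit7=1 (all 1) -> maybe => FALSE POSITIVE
query cow: checks bit2=1, bit6=0 (has a 0) -> no => not a false positive
query koi: checks bit3=1, bit6=0 (has a 0) -> no => not a false positive
query yak: checks bit1=1 (all 1) -> maybe => FALSE POSITIVE
False positives (alphabetical): cat yak

Answer: cat yak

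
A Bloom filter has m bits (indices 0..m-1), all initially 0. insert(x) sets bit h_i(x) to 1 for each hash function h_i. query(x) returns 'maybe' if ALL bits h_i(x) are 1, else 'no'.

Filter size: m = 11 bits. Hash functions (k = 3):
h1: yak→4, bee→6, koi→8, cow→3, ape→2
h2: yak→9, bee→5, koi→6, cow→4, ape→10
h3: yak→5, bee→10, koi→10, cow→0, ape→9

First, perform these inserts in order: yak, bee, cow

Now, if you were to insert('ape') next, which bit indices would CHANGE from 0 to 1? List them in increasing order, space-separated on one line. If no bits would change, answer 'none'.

Start: bits=00000000000
After insert 'yak': sets bits 4 5 9 -> bits=00001100010
After insert 'bee': sets bits 5 6 10 -> bits=00001110011
After insert 'cow': sets bits 0 3 4 -> bits=10011110011
insert 'ape' would touch bits 2 9 10; currently bit2=0, bit9=1, bit10=1
Bits that are 0 among those (would change 0->1): 2

Answer: 2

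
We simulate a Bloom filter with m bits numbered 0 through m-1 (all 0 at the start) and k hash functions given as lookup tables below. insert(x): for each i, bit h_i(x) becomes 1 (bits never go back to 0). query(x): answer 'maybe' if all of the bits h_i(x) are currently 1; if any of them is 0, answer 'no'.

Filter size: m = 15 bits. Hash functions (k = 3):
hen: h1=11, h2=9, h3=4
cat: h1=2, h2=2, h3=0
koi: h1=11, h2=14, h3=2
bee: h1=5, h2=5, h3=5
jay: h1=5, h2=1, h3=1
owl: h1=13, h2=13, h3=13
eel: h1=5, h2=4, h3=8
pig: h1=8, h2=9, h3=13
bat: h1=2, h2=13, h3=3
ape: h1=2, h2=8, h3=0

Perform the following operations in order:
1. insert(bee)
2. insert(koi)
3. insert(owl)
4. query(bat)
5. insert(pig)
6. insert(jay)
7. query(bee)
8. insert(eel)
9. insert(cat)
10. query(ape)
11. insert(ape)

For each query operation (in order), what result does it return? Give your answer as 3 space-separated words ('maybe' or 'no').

Answer: no maybe maybe

Derivation:
Start: bits=000000000000000
Op 1: insert bee -> sets bits 5 -> bits=000001000000000
Op 2: insert koi -> sets bits 2 11 14 -> bits=001001000001001
Op 3: insert owl -> sets bits 13 -> bits=001001000001011
Op 4: query bat -> checks bit2=1, bit3=0, bit13=1 (has a 0) -> no
Op 5: insert pig -> sets bits 8 9 13 -> bits=001001001101011
Op 6: insert jay -> sets bits 1 5 -> bits=011001001101011
Op 7: query bee -> checks bit5=1 (all 1) -> maybe
Op 8: insert eel -> sets bits 4 5 8 -> bits=011011001101011
Op 9: insert cat -> sets bits 0 2 -> bits=111011001101011
Op 10: query ape -> checks bit0=1, bit2=1, bit8=1 (all 1) -> maybe
Op 11: insert ape -> sets bits 0 2 8 -> bits=111011001101011
Query results in order: no maybe maybe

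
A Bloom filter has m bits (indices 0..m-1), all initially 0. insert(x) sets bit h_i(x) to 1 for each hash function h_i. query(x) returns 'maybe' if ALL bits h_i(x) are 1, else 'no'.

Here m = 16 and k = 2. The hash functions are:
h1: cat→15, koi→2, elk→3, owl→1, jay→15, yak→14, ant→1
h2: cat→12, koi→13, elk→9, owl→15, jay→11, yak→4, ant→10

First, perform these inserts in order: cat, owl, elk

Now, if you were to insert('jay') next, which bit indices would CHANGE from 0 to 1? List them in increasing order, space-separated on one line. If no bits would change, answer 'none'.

Answer: 11

Derivation:
Start: bits=0000000000000000
After insert 'cat': sets bits 12 15 -> bits=0000000000001001
After insert 'owl': sets bits 1 15 -> bits=0100000000001001
After insert 'elk': sets bits 3 9 -> bits=0101000001001001
insert 'jay' would touch bits 11 15; currently bit11=0, bit15=1
Bits that are 0 among those (would change 0->1): 11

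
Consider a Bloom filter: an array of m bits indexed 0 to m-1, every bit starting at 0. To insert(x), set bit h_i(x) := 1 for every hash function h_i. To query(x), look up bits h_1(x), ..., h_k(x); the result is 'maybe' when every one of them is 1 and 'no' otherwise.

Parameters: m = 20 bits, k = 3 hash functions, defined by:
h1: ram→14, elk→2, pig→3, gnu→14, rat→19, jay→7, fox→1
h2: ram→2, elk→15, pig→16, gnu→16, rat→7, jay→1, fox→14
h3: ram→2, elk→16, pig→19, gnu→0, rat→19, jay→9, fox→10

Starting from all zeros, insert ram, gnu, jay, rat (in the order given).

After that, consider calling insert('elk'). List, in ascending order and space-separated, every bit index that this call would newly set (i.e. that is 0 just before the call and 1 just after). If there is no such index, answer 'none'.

Start: bits=00000000000000000000
After insert 'ram': sets bits 2 14 -> bits=00100000000000100000
After insert 'gnu': sets bits 0 14 16 -> bits=10100000000000101000
After insert 'jay': sets bits 1 7 9 -> bits=11100001010000101000
After insert 'rat': sets bits 7 19 -> bits=11100001010000101001
insert 'elk' would touch bits 2 15 16; currently bit2=1, bit15=0, bit16=1
Bits that are 0 among those (would change 0->1): 15

Answer: 15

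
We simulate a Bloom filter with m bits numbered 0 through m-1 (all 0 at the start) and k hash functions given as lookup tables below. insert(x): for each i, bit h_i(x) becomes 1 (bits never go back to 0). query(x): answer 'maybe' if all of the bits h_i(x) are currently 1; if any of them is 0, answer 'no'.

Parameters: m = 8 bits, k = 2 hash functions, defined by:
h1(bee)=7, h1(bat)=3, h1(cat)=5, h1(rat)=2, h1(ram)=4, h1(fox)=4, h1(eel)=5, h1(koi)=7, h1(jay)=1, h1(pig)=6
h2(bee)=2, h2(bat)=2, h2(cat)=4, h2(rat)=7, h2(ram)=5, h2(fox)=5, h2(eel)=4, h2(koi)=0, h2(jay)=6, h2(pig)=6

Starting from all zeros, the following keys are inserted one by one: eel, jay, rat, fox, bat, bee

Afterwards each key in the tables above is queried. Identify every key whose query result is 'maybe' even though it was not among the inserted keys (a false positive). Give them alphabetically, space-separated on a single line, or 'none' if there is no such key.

Answer: cat pig ram

Derivation:
Start: bits=00000000
After insert 'eel': sets bits 4 5 -> bits=00001100
After insert 'jay': sets bits 1 6 -> bits=01001110
After insert 'rat': sets bits 2 7 -> bits=01101111
After insert 'fox': sets bits 4 5 -> bits=01101111
After insert 'bat': sets bits 2 3 -> bits=01111111
After insert 'bee': sets bits 2 7 -> bits=01111111
Not inserted: cat koi pig ram — query each against bits=01111111:
query cat: checks bit4=1, bit5=1 (all 1) -> maybe => FALSE POSITIVE
query koi: checks bit0=0, bit7=1 (has a 0) -> no => not a false positive
query pig: checks bit6=1 (all 1) -> maybe => FALSE POSITIVE
query ram: checks bit4=1, bit5=1 (all 1) -> maybe => FALSE POSITIVE
False positives (alphabetical): cat pig ram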